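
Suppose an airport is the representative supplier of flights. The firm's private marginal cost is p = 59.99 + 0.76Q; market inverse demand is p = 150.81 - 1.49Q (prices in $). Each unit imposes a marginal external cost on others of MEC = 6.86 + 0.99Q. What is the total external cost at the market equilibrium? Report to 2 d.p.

$1083.40

Market equilibrium (private): 59.99 + 0.76Q = 150.81 - 1.49Q → Q_m = 40.3644.
Total external cost = ∫₀^{Q_m} (6.86 + 0.99Q) dQ = 6.86×40.3644 + ½×0.99×40.3644² = 1083.3958.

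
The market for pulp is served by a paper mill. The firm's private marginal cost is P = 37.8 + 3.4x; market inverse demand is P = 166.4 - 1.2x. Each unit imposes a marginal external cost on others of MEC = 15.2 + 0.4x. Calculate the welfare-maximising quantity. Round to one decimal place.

Social marginal cost = private MC + MEC = 53.0 + 3.8x.
Set SMC = demand: 53.0 + 3.8x = 166.4 - 1.2x → x* = 22.6800.

x* = 22.7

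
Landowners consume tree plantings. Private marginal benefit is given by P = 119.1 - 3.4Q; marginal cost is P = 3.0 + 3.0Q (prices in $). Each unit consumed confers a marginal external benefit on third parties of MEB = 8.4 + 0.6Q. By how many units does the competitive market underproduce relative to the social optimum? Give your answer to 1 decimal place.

Market equilibrium (private): 3.0 + 3.0Q = 119.1 - 3.4Q → Q_m = 18.1406.
Social marginal benefit = demand + MEB = 127.5 - 2.8Q.
Set SMB = MC: 127.5 - 2.8Q = 3.0 + 3.0Q → Q* = 21.4655.
Gap = |18.1406 − 21.4655| = 3.3249.

3.3 units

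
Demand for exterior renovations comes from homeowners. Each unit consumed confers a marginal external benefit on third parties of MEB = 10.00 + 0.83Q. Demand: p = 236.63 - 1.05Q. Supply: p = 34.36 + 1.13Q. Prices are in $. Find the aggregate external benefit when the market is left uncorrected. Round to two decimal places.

$4500.56

Market equilibrium (private): 34.36 + 1.13Q = 236.63 - 1.05Q → Q_m = 92.7844.
Total external benefit = ∫₀^{Q_m} (10.00 + 0.83Q) dQ = 10.00×92.7844 + ½×0.83×92.7844² = 4500.5561.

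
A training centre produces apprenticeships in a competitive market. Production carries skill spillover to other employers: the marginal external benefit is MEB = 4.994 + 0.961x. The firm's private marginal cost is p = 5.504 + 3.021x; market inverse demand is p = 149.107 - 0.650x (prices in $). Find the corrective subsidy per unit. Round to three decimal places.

subsidy = $57.688 per unit

Social marginal cost = private MC − MEB = 0.510 + 2.060x.
Set SMC = demand: 0.510 + 2.060x = 149.107 - 0.650x → x* = 54.8328.
The Pigouvian subsidy equals MEB at x*: 4.994 + 0.961×54.8328 = 57.6883.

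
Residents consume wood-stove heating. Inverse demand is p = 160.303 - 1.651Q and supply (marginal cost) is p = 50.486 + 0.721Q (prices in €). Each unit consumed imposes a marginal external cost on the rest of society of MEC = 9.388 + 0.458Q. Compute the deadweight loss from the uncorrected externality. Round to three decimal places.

DWL = €165.349

Market equilibrium (private): 50.486 + 0.721Q = 160.303 - 1.651Q → Q_m = 46.2972.
Social marginal benefit = demand − MEC = 150.915 - 2.109Q.
Set SMB = MC: 150.915 - 2.109Q = 50.486 + 0.721Q → Q* = 35.4873.
Between Q* and Q_m the wedge MC − SMB runs linearly from 0 to MEC(Q_m), so the loss is a triangle.
DWL = ½ × 10.8099 × 30.5921 = 165.3488.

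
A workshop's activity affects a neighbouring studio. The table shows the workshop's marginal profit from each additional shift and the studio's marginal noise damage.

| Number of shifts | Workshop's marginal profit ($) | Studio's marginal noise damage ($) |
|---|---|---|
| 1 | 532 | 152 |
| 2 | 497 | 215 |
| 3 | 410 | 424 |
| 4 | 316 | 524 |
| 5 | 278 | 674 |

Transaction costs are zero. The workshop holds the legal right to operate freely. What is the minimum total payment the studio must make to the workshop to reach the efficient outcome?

Left alone the workshop would choose level 5 (marginal profit stays positive).
Efficient level: k* = 2 (marginal profit ≥ marginal noise damage through 2).
The studio must at least cover the workshop's forgone profit from cutting 5→2: 410 + 316 + 278 = 1004.

$1004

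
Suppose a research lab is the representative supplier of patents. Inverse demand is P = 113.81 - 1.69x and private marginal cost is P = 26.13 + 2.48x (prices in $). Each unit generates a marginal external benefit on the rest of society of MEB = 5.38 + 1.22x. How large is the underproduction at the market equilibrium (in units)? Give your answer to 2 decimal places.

Market equilibrium (private): 26.13 + 2.48x = 113.81 - 1.69x → x_m = 21.0264.
Social marginal cost = private MC − MEB = 20.75 + 1.26x.
Set SMC = demand: 20.75 + 1.26x = 113.81 - 1.69x → x* = 31.5458.
Gap = |21.0264 − 31.5458| = 10.5194.

10.52 units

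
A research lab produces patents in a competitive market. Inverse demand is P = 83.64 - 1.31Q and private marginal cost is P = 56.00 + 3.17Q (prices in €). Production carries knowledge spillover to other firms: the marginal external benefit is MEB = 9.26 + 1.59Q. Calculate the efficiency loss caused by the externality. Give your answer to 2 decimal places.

Market equilibrium (private): 56.00 + 3.17Q = 83.64 - 1.31Q → Q_m = 6.1696.
Social marginal cost = private MC − MEB = 46.74 + 1.58Q.
Set SMC = demand: 46.74 + 1.58Q = 83.64 - 1.31Q → Q* = 12.7682.
Height of the DWL triangle at Q_m is demand(Q_m) − SMC(Q_m) = MEB(Q_m) = 19.0697.
DWL = ½ × 6.5986 × 19.0697 = 62.9167.

DWL = €62.92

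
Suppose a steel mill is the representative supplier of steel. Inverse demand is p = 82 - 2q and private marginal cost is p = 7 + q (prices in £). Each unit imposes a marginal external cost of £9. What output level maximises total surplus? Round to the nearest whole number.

q* = 22

Social marginal cost = private MC + MEC = 16 + q.
Set SMC = demand: 16 + q = 82 - 2q → q* = 22.0000.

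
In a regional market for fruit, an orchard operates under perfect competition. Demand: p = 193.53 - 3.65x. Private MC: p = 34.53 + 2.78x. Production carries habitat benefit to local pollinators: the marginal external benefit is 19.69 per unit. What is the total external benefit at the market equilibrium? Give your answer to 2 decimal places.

Market equilibrium (private): 34.53 + 2.78x = 193.53 - 3.65x → x_m = 24.7278.
Total external benefit = MEB × x_m = 19.69 × 24.7278 = 486.8904.

486.89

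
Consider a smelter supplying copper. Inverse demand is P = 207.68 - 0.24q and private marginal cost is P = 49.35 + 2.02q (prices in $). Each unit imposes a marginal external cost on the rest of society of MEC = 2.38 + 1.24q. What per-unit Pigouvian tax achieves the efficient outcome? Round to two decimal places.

tax = $57.63 per unit

Social marginal cost = private MC + MEC = 51.73 + 3.26q.
Set SMC = demand: 51.73 + 3.26q = 207.68 - 0.24q → q* = 44.5571.
The Pigouvian tax equals MEC at q*: 2.38 + 1.24×44.5571 = 57.6308.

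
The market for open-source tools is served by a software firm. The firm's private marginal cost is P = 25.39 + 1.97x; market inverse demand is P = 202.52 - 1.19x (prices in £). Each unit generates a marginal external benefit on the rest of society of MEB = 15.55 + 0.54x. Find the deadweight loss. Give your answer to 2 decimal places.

Market equilibrium (private): 25.39 + 1.97x = 202.52 - 1.19x → x_m = 56.0538.
Social marginal cost = private MC − MEB = 9.84 + 1.43x.
Set SMC = demand: 9.84 + 1.43x = 202.52 - 1.19x → x* = 73.5420.
Height of the DWL triangle at x_m is demand(x_m) − SMC(x_m) = MEB(x_m) = 45.8191.
DWL = ½ × 17.4882 × 45.8191 = 400.6468.

DWL = £400.65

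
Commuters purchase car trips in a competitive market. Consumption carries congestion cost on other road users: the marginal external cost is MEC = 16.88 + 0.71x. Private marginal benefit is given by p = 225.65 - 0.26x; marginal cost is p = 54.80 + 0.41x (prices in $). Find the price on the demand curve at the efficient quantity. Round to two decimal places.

Social marginal benefit = demand − MEC = 208.77 - 0.97x.
Set SMB = MC: 208.77 - 0.97x = 54.80 + 0.41x → x* = 111.5725.
Consumer price on the demand curve at x*: 225.65 − 0.26×111.5725 = 196.6412.

P = $196.64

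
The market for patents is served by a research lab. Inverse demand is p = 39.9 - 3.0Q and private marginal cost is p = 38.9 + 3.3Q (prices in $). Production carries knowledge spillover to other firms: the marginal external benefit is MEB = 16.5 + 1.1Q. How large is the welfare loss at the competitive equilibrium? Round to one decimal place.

Market equilibrium (private): 38.9 + 3.3Q = 39.9 - 3.0Q → Q_m = 0.1587.
Social marginal cost = private MC − MEB = 22.4 + 2.2Q.
Set SMC = demand: 22.4 + 2.2Q = 39.9 - 3.0Q → Q* = 3.3654.
The loss is the area between SMC and demand from Q* to Q_m; with linear curves that's a triangle of height MEB(Q_m).
DWL = ½ × 3.2067 × 16.6746 = 26.7352.

DWL = $26.7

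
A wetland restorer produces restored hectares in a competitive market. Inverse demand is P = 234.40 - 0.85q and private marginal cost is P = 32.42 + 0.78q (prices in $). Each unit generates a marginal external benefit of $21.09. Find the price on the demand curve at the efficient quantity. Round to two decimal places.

Social marginal cost = private MC − MEB = 11.33 + 0.78q.
Set SMC = demand: 11.33 + 0.78q = 234.40 - 0.85q → q* = 136.8528.
Consumer price on the demand curve at q*: 234.40 − 0.85×136.8528 = 118.0751.

P = $118.08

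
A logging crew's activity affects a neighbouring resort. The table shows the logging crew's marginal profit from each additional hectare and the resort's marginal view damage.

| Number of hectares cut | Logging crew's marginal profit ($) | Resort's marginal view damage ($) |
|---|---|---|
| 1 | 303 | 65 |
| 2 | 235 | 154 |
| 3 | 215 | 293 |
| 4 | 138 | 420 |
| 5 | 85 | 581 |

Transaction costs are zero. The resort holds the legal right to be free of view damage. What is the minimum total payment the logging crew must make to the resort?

$219

Efficient level: marginal profit ≥ marginal view damage through level 2, so k* = 2.
With the resort holding the right, the logging crew must at least compensate total damage at k*: 65 + 154 = 219.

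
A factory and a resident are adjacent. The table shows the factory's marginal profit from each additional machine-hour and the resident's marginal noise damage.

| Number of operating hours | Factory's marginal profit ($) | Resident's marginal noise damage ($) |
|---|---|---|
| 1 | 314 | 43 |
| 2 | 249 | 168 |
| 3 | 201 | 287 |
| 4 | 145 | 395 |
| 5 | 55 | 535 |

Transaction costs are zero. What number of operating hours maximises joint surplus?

Bargaining reaches the level where marginal profit last exceeds marginal noise damage.
That holds through level 2 (249 ≥ 168) but not at 3 (201 < 287).

2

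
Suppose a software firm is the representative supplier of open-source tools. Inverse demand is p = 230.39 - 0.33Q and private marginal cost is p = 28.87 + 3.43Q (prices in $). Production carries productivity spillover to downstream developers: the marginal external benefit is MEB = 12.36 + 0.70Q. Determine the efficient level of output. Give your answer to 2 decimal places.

Q* = 69.90

Social marginal cost = private MC − MEB = 16.51 + 2.73Q.
Set SMC = demand: 16.51 + 2.73Q = 230.39 - 0.33Q → Q* = 69.8954.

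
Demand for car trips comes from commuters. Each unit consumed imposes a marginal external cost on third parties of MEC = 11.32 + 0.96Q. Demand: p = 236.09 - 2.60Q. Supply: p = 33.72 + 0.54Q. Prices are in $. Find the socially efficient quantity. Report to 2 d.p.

Social marginal benefit = demand − MEC = 224.77 - 3.56Q.
Set SMB = MC: 224.77 - 3.56Q = 33.72 + 0.54Q → Q* = 46.5976.

Q* = 46.60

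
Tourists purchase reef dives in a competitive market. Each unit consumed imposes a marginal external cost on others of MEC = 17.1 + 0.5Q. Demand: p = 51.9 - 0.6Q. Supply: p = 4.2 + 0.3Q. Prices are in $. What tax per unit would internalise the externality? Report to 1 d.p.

tax = $28.0 per unit

Social marginal benefit = demand − MEC = 34.8 - 1.1Q.
Set SMB = MC: 34.8 - 1.1Q = 4.2 + 0.3Q → Q* = 21.8571.
The Pigouvian tax equals MEC at Q*: 17.1 + 0.5×21.8571 = 28.0286.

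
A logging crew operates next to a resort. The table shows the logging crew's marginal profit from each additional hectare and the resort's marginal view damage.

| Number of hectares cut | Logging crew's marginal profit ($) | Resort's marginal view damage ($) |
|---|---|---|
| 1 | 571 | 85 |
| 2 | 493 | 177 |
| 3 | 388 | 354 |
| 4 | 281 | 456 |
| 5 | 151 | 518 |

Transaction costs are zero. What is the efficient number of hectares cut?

Bargaining reaches the level where marginal profit last exceeds marginal view damage.
That holds through level 3 (388 ≥ 354) but not at 4 (281 < 456).

3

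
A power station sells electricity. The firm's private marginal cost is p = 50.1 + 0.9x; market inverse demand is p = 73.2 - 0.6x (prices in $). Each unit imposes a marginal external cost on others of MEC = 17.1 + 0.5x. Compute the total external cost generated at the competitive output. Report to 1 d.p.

$322.6

Market equilibrium (private): 50.1 + 0.9x = 73.2 - 0.6x → x_m = 15.4000.
Total external cost = ∫₀^{x_m} (17.1 + 0.5x) dx = 17.1×15.4000 + ½×0.5×15.4000² = 322.6300.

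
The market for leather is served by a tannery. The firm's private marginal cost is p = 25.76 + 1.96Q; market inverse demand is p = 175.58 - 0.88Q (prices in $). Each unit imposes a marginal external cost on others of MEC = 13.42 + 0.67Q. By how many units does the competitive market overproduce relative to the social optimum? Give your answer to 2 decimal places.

13.89 units

Market equilibrium (private): 25.76 + 1.96Q = 175.58 - 0.88Q → Q_m = 52.7535.
Social marginal cost = private MC + MEC = 39.18 + 2.63Q.
Set SMC = demand: 39.18 + 2.63Q = 175.58 - 0.88Q → Q* = 38.8604.
Gap = |52.7535 − 38.8604| = 13.8931.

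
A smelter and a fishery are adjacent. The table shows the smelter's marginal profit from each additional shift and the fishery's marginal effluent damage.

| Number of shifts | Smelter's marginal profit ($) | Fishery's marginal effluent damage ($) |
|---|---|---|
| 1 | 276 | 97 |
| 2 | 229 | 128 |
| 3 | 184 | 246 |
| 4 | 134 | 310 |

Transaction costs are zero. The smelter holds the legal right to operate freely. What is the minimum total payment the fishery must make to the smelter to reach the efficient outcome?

Left alone the smelter would choose level 4 (marginal profit stays positive).
Efficient level: k* = 2 (marginal profit ≥ marginal effluent damage through 2).
The fishery must at least cover the smelter's forgone profit from cutting 4→2: 184 + 134 = 318.

$318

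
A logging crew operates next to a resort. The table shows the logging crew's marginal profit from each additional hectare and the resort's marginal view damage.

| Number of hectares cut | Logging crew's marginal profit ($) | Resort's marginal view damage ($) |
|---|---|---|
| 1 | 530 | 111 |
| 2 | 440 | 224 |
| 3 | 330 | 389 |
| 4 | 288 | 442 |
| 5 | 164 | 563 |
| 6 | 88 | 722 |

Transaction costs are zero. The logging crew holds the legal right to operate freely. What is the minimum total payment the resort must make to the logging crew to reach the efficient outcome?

$870

Left alone the logging crew would choose level 6 (marginal profit stays positive).
Efficient level: k* = 2 (marginal profit ≥ marginal view damage through 2).
The resort must at least cover the logging crew's forgone profit from cutting 6→2: 330 + 288 + 164 + 88 = 870.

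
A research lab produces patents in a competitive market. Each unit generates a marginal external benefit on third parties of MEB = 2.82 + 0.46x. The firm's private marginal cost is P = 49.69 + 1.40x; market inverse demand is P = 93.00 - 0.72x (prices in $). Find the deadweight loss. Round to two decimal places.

Market equilibrium (private): 49.69 + 1.40x = 93.00 - 0.72x → x_m = 20.4292.
Social marginal cost = private MC − MEB = 46.87 + 0.94x.
Set SMC = demand: 46.87 + 0.94x = 93.00 - 0.72x → x* = 27.7892.
The welfare-loss triangle has base |x_m − x*| and height MEB(x_m) (the vertical gap between SMC and demand is zero at x* and MEB at x_m).
DWL = ½ × 7.3600 × 12.2175 = 44.9604.

DWL = $44.96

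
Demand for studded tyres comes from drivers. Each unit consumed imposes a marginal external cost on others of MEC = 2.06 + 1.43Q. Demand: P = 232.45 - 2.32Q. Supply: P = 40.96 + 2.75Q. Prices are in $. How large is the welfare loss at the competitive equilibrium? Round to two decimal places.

Market equilibrium (private): 40.96 + 2.75Q = 232.45 - 2.32Q → Q_m = 37.7692.
Social marginal benefit = demand − MEC = 230.39 - 3.75Q.
Set SMB = MC: 230.39 - 3.75Q = 40.96 + 2.75Q → Q* = 29.1431.
The welfare-loss triangle has base |Q_m − Q*| and height MEC(Q_m) (the vertical gap between SMB and MC is zero at Q* and MEC at Q_m).
DWL = ½ × 8.6261 × 56.0700 = 241.8327.

DWL = $241.83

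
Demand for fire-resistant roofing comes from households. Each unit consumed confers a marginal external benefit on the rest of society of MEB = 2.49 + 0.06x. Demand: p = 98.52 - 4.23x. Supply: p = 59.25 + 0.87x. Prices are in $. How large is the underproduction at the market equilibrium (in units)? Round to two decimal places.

Market equilibrium (private): 59.25 + 0.87x = 98.52 - 4.23x → x_m = 7.7000.
Social marginal benefit = demand + MEB = 101.01 - 4.17x.
Set SMB = MC: 101.01 - 4.17x = 59.25 + 0.87x → x* = 8.2857.
Gap = |7.7000 − 8.2857| = 0.5857.

0.59 units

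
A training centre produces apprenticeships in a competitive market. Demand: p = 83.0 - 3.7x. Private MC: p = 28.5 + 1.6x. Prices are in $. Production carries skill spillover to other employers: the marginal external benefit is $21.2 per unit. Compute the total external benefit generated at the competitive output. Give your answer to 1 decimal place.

Market equilibrium (private): 28.5 + 1.6x = 83.0 - 3.7x → x_m = 10.2830.
Total external benefit = MEB × x_m = 21.2 × 10.2830 = 217.9996.

$218.0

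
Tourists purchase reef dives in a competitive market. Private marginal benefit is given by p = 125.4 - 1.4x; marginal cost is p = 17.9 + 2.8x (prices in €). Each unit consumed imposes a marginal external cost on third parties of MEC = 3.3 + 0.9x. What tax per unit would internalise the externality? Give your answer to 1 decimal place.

tax = €21.7 per unit

Social marginal benefit = demand − MEC = 122.1 - 2.3x.
Set SMB = MC: 122.1 - 2.3x = 17.9 + 2.8x → x* = 20.4314.
The Pigouvian tax equals MEC at x*: 3.3 + 0.9×20.4314 = 21.6883.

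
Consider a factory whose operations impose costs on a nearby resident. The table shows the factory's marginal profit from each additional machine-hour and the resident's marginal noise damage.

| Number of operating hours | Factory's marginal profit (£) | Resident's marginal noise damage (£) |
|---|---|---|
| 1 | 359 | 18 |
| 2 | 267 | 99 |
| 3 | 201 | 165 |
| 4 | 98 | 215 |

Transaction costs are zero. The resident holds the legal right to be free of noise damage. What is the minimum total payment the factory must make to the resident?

£282

Efficient level: marginal profit ≥ marginal noise damage through level 3, so k* = 3.
With the resident holding the right, the factory must at least compensate total damage at k*: 18 + 99 + 165 = 282.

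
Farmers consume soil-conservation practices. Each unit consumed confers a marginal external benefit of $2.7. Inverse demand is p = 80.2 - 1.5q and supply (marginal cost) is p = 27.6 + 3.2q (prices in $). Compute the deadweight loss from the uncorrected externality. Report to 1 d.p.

Market equilibrium (private): 27.6 + 3.2q = 80.2 - 1.5q → q_m = 11.1915.
Social marginal benefit = demand + MEB = 82.9 - 1.5q.
Set SMB = MC: 82.9 - 1.5q = 27.6 + 3.2q → q* = 11.7660.
Height of the DWL triangle at q_m is SMB(q_m) − MC(q_m) = MEB(q_m) = 2.7000.
DWL = ½ × 0.5745 × 2.7000 = 0.7756.

DWL = $0.8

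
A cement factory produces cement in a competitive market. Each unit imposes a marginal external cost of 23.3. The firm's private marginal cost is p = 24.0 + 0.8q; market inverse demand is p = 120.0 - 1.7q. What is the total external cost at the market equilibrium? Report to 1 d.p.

894.7

Market equilibrium (private): 24.0 + 0.8q = 120.0 - 1.7q → q_m = 38.4000.
Total external cost = MEC × q_m = 23.3 × 38.4000 = 894.7200.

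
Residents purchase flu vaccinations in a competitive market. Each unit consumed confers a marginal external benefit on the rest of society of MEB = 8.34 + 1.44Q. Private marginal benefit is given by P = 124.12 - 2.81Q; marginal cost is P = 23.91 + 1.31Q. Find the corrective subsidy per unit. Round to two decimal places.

Social marginal benefit = demand + MEB = 132.46 - 1.37Q.
Set SMB = MC: 132.46 - 1.37Q = 23.91 + 1.31Q → Q* = 40.5037.
The Pigouvian subsidy equals MEB at Q*: 8.34 + 1.44×40.5037 = 66.6653.

subsidy = 66.67 per unit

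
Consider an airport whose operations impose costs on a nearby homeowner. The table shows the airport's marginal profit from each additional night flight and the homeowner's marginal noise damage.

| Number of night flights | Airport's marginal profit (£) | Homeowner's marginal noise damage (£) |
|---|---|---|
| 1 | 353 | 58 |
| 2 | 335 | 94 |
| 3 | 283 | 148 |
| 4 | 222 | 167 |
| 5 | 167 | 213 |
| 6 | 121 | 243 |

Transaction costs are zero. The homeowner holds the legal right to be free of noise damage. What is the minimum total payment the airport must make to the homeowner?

£467

Efficient level: marginal profit ≥ marginal noise damage through level 4, so k* = 4.
With the homeowner holding the right, the airport must at least compensate total damage at k*: 58 + 94 + 148 + 167 = 467.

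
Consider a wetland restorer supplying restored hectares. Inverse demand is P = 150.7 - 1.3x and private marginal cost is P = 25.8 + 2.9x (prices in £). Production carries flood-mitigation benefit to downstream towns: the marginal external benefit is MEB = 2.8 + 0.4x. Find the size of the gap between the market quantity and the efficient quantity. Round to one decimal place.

3.9 units

Market equilibrium (private): 25.8 + 2.9x = 150.7 - 1.3x → x_m = 29.7381.
Social marginal cost = private MC − MEB = 23.0 + 2.5x.
Set SMC = demand: 23.0 + 2.5x = 150.7 - 1.3x → x* = 33.6053.
Gap = |29.7381 − 33.6053| = 3.8672.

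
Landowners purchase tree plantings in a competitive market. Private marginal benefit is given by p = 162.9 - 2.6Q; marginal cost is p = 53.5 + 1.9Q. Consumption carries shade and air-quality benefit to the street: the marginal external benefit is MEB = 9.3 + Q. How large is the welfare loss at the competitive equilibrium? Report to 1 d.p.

Market equilibrium (private): 53.5 + 1.9Q = 162.9 - 2.6Q → Q_m = 24.3111.
Social marginal benefit = demand + MEB = 172.2 - 1.6Q.
Set SMB = MC: 172.2 - 1.6Q = 53.5 + 1.9Q → Q* = 33.9143.
Height of the DWL triangle at Q_m is SMB(Q_m) − MC(Q_m) = MEB(Q_m) = 33.6111.
DWL = ½ × 9.6032 × 33.6111 = 161.3871.

DWL = 161.4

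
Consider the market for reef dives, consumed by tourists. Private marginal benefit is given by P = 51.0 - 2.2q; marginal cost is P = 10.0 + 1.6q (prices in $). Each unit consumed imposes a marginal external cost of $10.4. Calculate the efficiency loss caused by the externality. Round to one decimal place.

Market equilibrium (private): 10.0 + 1.6q = 51.0 - 2.2q → q_m = 10.7895.
Social marginal benefit = demand − MEC = 40.6 - 2.2q.
Set SMB = MC: 40.6 - 2.2q = 10.0 + 1.6q → q* = 8.0526.
Between q* and q_m the wedge MC − SMB runs linearly from 0 to MEC(q_m), so the loss is a triangle.
DWL = ½ × 2.7369 × 10.4000 = 14.2319.

DWL = $14.2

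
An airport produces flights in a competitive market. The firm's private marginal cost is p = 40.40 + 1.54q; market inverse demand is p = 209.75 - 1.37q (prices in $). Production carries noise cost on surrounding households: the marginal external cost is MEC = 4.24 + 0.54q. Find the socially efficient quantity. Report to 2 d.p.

q* = 47.86

Social marginal cost = private MC + MEC = 44.64 + 2.08q.
Set SMC = demand: 44.64 + 2.08q = 209.75 - 1.37q → q* = 47.8580.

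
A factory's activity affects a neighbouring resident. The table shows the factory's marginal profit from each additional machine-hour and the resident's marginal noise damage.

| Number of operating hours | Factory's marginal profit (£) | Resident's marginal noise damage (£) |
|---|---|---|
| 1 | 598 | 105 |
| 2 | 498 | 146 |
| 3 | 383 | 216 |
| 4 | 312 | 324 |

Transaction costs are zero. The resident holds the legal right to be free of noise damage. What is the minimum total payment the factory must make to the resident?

£467

Efficient level: marginal profit ≥ marginal noise damage through level 3, so k* = 3.
With the resident holding the right, the factory must at least compensate total damage at k*: 105 + 146 + 216 = 467.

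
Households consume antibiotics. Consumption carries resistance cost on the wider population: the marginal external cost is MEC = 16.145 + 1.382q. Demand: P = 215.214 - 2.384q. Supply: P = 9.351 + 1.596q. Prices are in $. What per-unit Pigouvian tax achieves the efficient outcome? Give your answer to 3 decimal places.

Social marginal benefit = demand − MEC = 199.069 - 3.766q.
Set SMB = MC: 199.069 - 3.766q = 9.351 + 1.596q → q* = 35.3819.
The Pigouvian tax equals MEC at q*: 16.145 + 1.382×35.3819 = 65.0428.

tax = $65.043 per unit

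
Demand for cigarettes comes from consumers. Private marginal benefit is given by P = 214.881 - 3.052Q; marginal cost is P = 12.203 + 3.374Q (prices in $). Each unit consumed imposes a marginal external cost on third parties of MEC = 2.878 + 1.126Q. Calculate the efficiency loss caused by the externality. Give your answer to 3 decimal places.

DWL = $97.588

Market equilibrium (private): 12.203 + 3.374Q = 214.881 - 3.052Q → Q_m = 31.5403.
Social marginal benefit = demand − MEC = 212.003 - 4.178Q.
Set SMB = MC: 212.003 - 4.178Q = 12.203 + 3.374Q → Q* = 26.4566.
Height of the DWL triangle at Q_m is MC(Q_m) − SMB(Q_m) = MEC(Q_m) = 38.3924.
DWL = ½ × 5.0837 × 38.3924 = 97.5877.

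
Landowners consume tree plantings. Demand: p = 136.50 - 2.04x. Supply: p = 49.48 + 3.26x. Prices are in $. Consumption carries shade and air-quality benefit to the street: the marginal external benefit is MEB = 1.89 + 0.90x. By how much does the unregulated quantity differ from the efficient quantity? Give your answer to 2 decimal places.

Market equilibrium (private): 49.48 + 3.26x = 136.50 - 2.04x → x_m = 16.4189.
Social marginal benefit = demand + MEB = 138.39 - 1.14x.
Set SMB = MC: 138.39 - 1.14x = 49.48 + 3.26x → x* = 20.2068.
Gap = |16.4189 − 20.2068| = 3.7879.

3.79 units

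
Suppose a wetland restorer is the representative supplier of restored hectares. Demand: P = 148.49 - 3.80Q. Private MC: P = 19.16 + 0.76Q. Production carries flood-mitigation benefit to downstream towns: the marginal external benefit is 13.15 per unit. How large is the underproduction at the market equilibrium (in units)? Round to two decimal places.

Market equilibrium (private): 19.16 + 0.76Q = 148.49 - 3.80Q → Q_m = 28.3618.
Social marginal cost = private MC − MEB = 6.01 + 0.76Q.
Set SMC = demand: 6.01 + 0.76Q = 148.49 - 3.80Q → Q* = 31.2456.
Gap = |28.3618 − 31.2456| = 2.8838.

2.88 units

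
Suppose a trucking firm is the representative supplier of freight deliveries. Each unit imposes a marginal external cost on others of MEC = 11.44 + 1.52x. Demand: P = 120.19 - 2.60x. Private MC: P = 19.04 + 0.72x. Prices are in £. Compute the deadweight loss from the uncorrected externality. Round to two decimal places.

Market equilibrium (private): 19.04 + 0.72x = 120.19 - 2.60x → x_m = 30.4669.
Social marginal cost = private MC + MEC = 30.48 + 2.24x.
Set SMC = demand: 30.48 + 2.24x = 120.19 - 2.60x → x* = 18.5351.
Between x* and x_m the wedge SMC − demand runs linearly from 0 to MEC(x_m), so the loss is a triangle.
DWL = ½ × 11.9318 × 57.7496 = 344.5283.

DWL = £344.53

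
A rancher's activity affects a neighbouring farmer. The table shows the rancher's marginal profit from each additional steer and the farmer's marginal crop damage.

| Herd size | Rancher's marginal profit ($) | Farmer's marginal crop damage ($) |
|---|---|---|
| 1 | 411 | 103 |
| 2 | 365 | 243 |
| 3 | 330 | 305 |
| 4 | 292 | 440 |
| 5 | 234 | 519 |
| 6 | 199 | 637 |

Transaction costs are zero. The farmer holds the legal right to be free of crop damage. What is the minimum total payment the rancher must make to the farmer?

$651

Efficient level: marginal profit ≥ marginal crop damage through level 3, so k* = 3.
With the farmer holding the right, the rancher must at least compensate total damage at k*: 103 + 243 + 305 = 651.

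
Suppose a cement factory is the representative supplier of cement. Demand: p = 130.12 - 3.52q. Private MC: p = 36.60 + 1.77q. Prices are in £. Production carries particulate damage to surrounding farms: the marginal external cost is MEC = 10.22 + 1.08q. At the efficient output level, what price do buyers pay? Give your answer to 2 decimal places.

Social marginal cost = private MC + MEC = 46.82 + 2.85q.
Set SMC = demand: 46.82 + 2.85q = 130.12 - 3.52q → q* = 13.0769.
Consumer price on the demand curve at q*: 130.12 − 3.52×13.0769 = 84.0893.

P = £84.09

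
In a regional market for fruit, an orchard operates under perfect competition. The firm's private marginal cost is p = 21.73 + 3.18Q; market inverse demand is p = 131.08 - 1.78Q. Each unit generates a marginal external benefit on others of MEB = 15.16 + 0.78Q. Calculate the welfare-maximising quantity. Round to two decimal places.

Social marginal cost = private MC − MEB = 6.57 + 2.40Q.
Set SMC = demand: 6.57 + 2.40Q = 131.08 - 1.78Q → Q* = 29.7871.

Q* = 29.79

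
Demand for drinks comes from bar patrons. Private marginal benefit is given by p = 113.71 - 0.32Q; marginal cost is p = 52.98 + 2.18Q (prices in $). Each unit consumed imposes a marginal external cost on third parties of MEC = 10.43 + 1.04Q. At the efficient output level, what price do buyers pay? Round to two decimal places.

Social marginal benefit = demand − MEC = 103.28 - 1.36Q.
Set SMB = MC: 103.28 - 1.36Q = 52.98 + 2.18Q → Q* = 14.2090.
Consumer price on the demand curve at Q*: 113.71 − 0.32×14.2090 = 109.1631.

P = $109.16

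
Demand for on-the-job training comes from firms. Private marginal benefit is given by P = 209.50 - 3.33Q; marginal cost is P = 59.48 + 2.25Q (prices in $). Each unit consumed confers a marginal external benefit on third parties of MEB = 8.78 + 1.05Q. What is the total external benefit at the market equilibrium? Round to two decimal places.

$615.53

Market equilibrium (private): 59.48 + 2.25Q = 209.50 - 3.33Q → Q_m = 26.8853.
Total external benefit = ∫₀^{Q_m} (8.78 + 1.05Q) dQ = 8.78×26.8853 + ½×1.05×26.8853² = 615.5331.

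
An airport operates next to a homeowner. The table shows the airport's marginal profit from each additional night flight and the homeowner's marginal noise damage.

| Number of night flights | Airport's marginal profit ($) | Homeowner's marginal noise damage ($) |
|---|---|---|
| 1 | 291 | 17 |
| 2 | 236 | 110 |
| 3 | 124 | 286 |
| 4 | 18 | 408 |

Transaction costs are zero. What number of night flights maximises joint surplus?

2

Bargaining reaches the level where marginal profit last exceeds marginal noise damage.
That holds through level 2 (236 ≥ 110) but not at 3 (124 < 286).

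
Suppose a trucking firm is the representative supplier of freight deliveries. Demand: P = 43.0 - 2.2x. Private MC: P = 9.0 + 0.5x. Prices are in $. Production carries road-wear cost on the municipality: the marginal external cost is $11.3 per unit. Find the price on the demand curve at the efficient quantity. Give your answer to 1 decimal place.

P = $24.5

Social marginal cost = private MC + MEC = 20.3 + 0.5x.
Set SMC = demand: 20.3 + 0.5x = 43.0 - 2.2x → x* = 8.4074.
Consumer price on the demand curve at x*: 43.0 − 2.2×8.4074 = 24.5037.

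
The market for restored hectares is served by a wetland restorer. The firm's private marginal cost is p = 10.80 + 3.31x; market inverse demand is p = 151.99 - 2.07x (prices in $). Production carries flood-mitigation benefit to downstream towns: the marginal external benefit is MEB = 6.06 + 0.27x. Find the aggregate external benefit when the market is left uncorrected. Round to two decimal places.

Market equilibrium (private): 10.80 + 3.31x = 151.99 - 2.07x → x_m = 26.2435.
Total external benefit = ∫₀^{x_m} (6.06 + 0.27x) dx = 6.06×26.2435 + ½×0.27×26.2435² = 252.0130.

$252.01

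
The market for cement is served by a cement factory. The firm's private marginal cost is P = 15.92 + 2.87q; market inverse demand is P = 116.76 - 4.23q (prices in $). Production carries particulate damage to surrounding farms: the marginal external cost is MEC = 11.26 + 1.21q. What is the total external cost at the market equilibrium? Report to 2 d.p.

Market equilibrium (private): 15.92 + 2.87q = 116.76 - 4.23q → q_m = 14.2028.
Total external cost = ∫₀^{q_m} (11.26 + 1.21q) dq = 11.26×14.2028 + ½×1.21×14.2028² = 281.9638.

$281.96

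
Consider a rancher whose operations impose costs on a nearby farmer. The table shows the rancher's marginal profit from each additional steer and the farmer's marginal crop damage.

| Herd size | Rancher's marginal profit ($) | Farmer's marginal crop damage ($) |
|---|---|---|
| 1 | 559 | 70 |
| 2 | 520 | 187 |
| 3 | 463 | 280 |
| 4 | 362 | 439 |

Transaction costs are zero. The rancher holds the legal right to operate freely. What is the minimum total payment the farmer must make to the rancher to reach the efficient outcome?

Left alone the rancher would choose level 4 (marginal profit stays positive).
Efficient level: k* = 3 (marginal profit ≥ marginal crop damage through 3).
The farmer must at least cover the rancher's forgone profit from cutting 4→3: 362 = 362.

$362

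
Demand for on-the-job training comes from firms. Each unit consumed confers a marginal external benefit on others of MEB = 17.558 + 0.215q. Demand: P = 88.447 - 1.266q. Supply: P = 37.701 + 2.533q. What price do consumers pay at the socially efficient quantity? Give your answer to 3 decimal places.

Social marginal benefit = demand + MEB = 106.005 - 1.051q.
Set SMB = MC: 106.005 - 1.051q = 37.701 + 2.533q → q* = 19.0580.
Consumer price on the demand curve at q*: 88.447 − 1.266×19.0580 = 64.3196.

P = 64.320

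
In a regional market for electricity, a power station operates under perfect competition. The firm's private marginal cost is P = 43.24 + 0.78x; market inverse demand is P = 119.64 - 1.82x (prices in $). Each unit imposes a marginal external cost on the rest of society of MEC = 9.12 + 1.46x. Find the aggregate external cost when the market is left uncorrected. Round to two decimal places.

Market equilibrium (private): 43.24 + 0.78x = 119.64 - 1.82x → x_m = 29.3846.
Total external cost = ∫₀^{x_m} (9.12 + 1.46x) dx = 9.12×29.3846 + ½×1.46×29.3846² = 898.3095.

$898.31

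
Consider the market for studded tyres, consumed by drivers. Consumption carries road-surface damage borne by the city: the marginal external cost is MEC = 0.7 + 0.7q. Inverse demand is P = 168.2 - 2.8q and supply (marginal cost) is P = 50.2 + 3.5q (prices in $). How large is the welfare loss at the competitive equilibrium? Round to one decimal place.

DWL = $13.6

Market equilibrium (private): 50.2 + 3.5q = 168.2 - 2.8q → q_m = 18.7302.
Social marginal benefit = demand − MEC = 167.5 - 3.5q.
Set SMB = MC: 167.5 - 3.5q = 50.2 + 3.5q → q* = 16.7571.
Height of the DWL triangle at q_m is MC(q_m) − SMB(q_m) = MEC(q_m) = 13.8111.
DWL = ½ × 1.9731 × 13.8111 = 13.6253.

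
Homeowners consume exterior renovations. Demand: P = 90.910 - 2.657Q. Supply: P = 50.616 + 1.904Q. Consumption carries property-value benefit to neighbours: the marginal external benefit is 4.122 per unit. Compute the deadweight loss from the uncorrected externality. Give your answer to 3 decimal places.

DWL = 1.863

Market equilibrium (private): 50.616 + 1.904Q = 90.910 - 2.657Q → Q_m = 8.8345.
Social marginal benefit = demand + MEB = 95.032 - 2.657Q.
Set SMB = MC: 95.032 - 2.657Q = 50.616 + 1.904Q → Q* = 9.7382.
The loss is the area between SMB and MC from Q* to Q_m; with linear curves that's a triangle of height MEB(Q_m).
DWL = ½ × 0.9037 × 4.1220 = 1.8625.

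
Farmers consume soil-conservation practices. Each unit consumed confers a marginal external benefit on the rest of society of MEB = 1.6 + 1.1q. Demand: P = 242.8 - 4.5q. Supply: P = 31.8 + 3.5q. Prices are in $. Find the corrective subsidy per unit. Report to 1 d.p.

subsidy = $35.5 per unit

Social marginal benefit = demand + MEB = 244.4 - 3.4q.
Set SMB = MC: 244.4 - 3.4q = 31.8 + 3.5q → q* = 30.8116.
The Pigouvian subsidy equals MEB at q*: 1.6 + 1.1×30.8116 = 35.4928.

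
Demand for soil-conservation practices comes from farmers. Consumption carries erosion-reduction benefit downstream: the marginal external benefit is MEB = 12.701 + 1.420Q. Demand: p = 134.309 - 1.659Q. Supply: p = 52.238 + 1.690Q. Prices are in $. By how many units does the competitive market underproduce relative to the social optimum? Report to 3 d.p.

24.624 units

Market equilibrium (private): 52.238 + 1.690Q = 134.309 - 1.659Q → Q_m = 24.5061.
Social marginal benefit = demand + MEB = 147.010 - 0.239Q.
Set SMB = MC: 147.010 - 0.239Q = 52.238 + 1.690Q → Q* = 49.1301.
Gap = |24.5061 − 49.1301| = 24.6240.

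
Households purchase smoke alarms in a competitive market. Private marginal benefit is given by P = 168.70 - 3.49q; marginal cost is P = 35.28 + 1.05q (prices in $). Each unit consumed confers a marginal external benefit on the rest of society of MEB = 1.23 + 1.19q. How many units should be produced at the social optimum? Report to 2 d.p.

q* = 40.19

Social marginal benefit = demand + MEB = 169.93 - 2.30q.
Set SMB = MC: 169.93 - 2.30q = 35.28 + 1.05q → q* = 40.1940.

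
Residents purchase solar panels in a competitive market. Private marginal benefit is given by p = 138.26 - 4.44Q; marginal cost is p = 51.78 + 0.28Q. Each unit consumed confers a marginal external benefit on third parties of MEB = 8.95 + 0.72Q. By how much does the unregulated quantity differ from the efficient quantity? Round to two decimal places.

5.54 units

Market equilibrium (private): 51.78 + 0.28Q = 138.26 - 4.44Q → Q_m = 18.3220.
Social marginal benefit = demand + MEB = 147.21 - 3.72Q.
Set SMB = MC: 147.21 - 3.72Q = 51.78 + 0.28Q → Q* = 23.8575.
Gap = |18.3220 − 23.8575| = 5.5355.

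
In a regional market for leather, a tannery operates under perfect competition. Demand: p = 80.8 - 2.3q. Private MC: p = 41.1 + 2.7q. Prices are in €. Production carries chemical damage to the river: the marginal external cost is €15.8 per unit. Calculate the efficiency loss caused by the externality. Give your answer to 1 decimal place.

Market equilibrium (private): 41.1 + 2.7q = 80.8 - 2.3q → q_m = 7.9400.
Social marginal cost = private MC + MEC = 56.9 + 2.7q.
Set SMC = demand: 56.9 + 2.7q = 80.8 - 2.3q → q* = 4.7800.
Between q* and q_m the wedge SMC − demand runs linearly from 0 to MEC(q_m), so the loss is a triangle.
DWL = ½ × 3.1600 × 15.8000 = 24.9640.

DWL = €25.0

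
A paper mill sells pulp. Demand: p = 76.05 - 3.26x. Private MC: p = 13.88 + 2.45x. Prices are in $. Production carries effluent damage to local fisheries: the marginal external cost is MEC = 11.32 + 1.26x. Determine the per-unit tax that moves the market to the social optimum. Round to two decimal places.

tax = $20.51 per unit

Social marginal cost = private MC + MEC = 25.20 + 3.71x.
Set SMC = demand: 25.20 + 3.71x = 76.05 - 3.26x → x* = 7.2956.
The Pigouvian tax equals MEC at x*: 11.32 + 1.26×7.2956 = 20.5125.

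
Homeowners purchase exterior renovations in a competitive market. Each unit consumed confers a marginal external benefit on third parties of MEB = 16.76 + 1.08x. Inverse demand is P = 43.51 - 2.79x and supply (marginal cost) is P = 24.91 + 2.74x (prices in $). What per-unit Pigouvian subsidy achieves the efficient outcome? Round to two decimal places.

Social marginal benefit = demand + MEB = 60.27 - 1.71x.
Set SMB = MC: 60.27 - 1.71x = 24.91 + 2.74x → x* = 7.9461.
The Pigouvian subsidy equals MEB at x*: 16.76 + 1.08×7.9461 = 25.3418.

subsidy = $25.34 per unit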